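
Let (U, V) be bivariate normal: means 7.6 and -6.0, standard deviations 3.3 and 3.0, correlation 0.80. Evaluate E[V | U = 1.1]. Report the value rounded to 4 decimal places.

-10.7273

For a bivariate normal, E[V | U=x] = μ_V + ρ·(σ_V/σ_U)·(x − μ_U).
E[V | U=1.1] = -6.0 + (0.80)·(3.0/3.3)·(1.1 − (7.6)) = -6.0 + (0.72727)·(-6.5) = -10.7273.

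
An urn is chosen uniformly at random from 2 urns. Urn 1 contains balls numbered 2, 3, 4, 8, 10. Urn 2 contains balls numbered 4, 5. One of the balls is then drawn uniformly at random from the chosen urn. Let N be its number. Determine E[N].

E[N | urn 1] = (2+3+4+8+10)/5 = 27/5.
E[N | urn 2] = (4+5)/2 = 9/2.
E[N] = (1/2)·(27/5) + (1/2)·(9/2) = 99/20.

99/20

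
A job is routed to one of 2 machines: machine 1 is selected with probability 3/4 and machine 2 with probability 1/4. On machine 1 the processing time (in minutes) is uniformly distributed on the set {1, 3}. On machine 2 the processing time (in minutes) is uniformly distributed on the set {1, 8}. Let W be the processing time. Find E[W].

21/8

E[W | machine 1] = (1+3)/2 = 2.
E[W | machine 2] = (1+8)/2 = 9/2.
E[W] = (3/4)·(2) + (1/4)·(9/2) = 21/8.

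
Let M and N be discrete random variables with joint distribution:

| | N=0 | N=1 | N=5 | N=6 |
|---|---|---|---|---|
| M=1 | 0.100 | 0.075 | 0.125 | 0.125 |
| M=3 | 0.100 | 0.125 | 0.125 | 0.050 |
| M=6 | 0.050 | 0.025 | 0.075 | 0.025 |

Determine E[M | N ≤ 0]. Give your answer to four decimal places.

2.8000

P(N ≤ 0) = 0.250.
Σ M·P over the event = 1·(0.100) + 3·(0.100) + 6·(0.050) = 0.700.
E[M | N ≤ 0] = (0.700) / (0.250) = 2.8000.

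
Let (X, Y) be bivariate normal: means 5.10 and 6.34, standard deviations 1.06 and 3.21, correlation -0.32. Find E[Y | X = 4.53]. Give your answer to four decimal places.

6.8924

The regression of Y on X has slope ρ·σ_Y/σ_X and passes through (μ_X, μ_Y).
E[Y | X=4.53] = 6.34 + (-0.32)·(3.21/1.06)·(4.53 − (5.10)) = 6.34 + (-0.96906)·(-0.57) = 6.8924.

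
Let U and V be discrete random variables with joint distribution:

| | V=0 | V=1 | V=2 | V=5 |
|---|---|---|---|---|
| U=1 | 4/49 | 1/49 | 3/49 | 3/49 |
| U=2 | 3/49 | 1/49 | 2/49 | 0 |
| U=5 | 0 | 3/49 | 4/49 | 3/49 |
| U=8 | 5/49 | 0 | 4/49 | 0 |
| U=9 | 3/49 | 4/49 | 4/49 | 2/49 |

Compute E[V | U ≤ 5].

P(U ≤ 5) = 27/49.
Summing V·P(U=x,V=y) over the conditioning event gives 53/49.
E[V | U ≤ 5] = (53/49) / (27/49) = 53/27.

53/27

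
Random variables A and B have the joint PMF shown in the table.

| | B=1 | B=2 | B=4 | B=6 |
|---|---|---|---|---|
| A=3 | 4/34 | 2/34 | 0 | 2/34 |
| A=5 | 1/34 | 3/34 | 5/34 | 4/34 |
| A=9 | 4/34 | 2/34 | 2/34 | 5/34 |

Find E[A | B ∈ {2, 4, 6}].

153/25

P(B ∈ {2, 4, 6}) = 25/34.
Summing A·P(A=x,B=y) over the conditioning event gives 9/2.
E[A | B ∈ {2, 4, 6}] = (9/2) / (25/34) = 153/25.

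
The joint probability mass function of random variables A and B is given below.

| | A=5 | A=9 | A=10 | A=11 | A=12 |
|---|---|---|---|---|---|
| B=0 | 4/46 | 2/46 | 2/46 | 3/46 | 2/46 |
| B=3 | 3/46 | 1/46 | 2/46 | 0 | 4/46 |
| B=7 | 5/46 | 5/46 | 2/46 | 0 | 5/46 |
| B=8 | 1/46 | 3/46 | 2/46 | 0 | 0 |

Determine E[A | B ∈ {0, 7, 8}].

317/36

P(B ∈ {0, 7, 8}) = 18/23.
Summing A·P(A=x,B=y) over the conditioning event gives 317/46.
E[A | B ∈ {0, 7, 8}] = (317/46) / (18/23) = 317/36.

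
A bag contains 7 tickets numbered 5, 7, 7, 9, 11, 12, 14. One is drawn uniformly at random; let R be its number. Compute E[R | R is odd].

39/5

P(R is odd) = 5/7.
Σ over the event: 5·1/7 + 7·2/7 + 9·1/7 + 11·1/7 = 39/7.
E[R | R is odd] = (39/7) / (5/7) = 39/5.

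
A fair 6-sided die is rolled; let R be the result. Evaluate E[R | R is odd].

Given R is odd, R is equally likely to be any of {1, 3, 5}.
E[R | R is odd] = (1 + 3 + 5) / 3 = 3.

3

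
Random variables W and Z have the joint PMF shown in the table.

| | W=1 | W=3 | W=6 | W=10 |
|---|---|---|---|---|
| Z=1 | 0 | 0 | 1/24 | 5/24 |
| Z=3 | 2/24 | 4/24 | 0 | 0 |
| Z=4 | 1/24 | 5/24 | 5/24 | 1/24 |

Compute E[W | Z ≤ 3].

P(Z ≤ 3) = 1/2.
Σ W·P over the event = 1·(2/24) + 3·(4/24) + 6·(1/24) + 10·(5/24) = 35/12.
E[W | Z ≤ 3] = (35/12) / (1/2) = 35/6.

35/6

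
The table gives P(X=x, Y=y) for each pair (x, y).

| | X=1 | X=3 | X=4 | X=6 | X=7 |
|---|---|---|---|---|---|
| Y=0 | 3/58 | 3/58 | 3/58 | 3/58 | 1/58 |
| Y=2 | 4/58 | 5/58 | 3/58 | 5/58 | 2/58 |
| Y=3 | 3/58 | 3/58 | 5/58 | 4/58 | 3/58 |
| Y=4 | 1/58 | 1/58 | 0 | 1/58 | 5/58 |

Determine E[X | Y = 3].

P(Y = 3) = 9/29.
Σ X·P over the event = 1·(3/58) + 3·(3/58) + 4·(5/58) + 6·(4/58) + 7·(3/58) = 77/58.
E[X | Y = 3] = (77/58) / (9/29) = 77/18.

77/18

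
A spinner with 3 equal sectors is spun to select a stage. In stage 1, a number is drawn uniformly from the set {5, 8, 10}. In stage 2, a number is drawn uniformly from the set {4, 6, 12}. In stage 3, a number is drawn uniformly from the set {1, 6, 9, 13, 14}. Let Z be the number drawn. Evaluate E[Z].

E[Z | stage 1] = (5+8+10)/3 = 23/3.
E[Z | stage 2] = (4+6+12)/3 = 22/3.
E[Z | stage 3] = (1+6+9+13+14)/5 = 43/5.
E[Z] = (1/3)·(23/3) + (1/3)·(22/3) + (1/3)·(43/5) = 118/15.

118/15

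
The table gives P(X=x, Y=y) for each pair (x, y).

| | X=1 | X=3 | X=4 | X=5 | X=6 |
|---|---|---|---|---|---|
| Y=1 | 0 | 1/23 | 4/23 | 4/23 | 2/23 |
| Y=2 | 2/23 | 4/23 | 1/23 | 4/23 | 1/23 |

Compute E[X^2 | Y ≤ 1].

245/11

P(Y ≤ 1) = 11/23.
Σ X^2·P over the event = 9·(1/23) + 16·(4/23) + 25·(4/23) + 36·(2/23) = 245/23.
E[X^2 | Y ≤ 1] = (245/23) / (11/23) = 245/11.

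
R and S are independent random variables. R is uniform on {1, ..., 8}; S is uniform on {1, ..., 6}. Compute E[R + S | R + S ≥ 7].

P(R + S ≥ 7) = 11/16.
Summing (R+S)·P(x,y) over outcomes with R + S ≥ 7 gives 157/24.
E[R + S | R + S ≥ 7] = (157/24) / (11/16) = 314/33.

314/33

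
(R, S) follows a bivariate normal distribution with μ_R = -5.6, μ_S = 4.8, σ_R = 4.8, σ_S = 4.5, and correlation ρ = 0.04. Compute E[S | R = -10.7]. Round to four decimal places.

4.6088

E[S | R=x] = μ_S + ρ(σ_S/σ_R)(x − μ_R) for jointly normal variables.
E[S | R=-10.7] = 4.8 + (0.04)·(4.5/4.8)·(-10.7 − (-5.6)) = 4.8 + (0.0375)·(-5.1) = 4.6088.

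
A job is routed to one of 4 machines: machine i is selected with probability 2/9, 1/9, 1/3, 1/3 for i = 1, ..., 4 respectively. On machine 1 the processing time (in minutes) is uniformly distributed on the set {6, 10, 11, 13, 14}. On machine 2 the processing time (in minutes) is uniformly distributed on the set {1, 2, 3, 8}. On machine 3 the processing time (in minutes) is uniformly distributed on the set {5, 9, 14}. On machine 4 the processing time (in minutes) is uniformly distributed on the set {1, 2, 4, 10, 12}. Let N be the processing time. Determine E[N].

E[N | machine 1] = (6+10+11+13+14)/5 = 54/5.
E[N | machine 2] = (1+2+3+8)/4 = 7/2.
E[N | machine 3] = (5+9+14)/3 = 28/3.
E[N | machine 4] = (1+2+4+10+12)/5 = 29/5.
E[N] = (2/9)·(54/5) + (1/9)·(7/2) + (1/3)·(28/3) + (1/3)·(29/5) = 47/6.

47/6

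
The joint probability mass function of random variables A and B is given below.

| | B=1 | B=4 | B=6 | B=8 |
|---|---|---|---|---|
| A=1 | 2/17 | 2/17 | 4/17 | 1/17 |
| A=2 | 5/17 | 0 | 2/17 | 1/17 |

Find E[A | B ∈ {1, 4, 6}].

P(B ∈ {1, 4, 6}) = 15/17.
Σ A·P over the event = 1·(2/17) + 1·(2/17) + 1·(4/17) + 2·(5/17) + 2·(2/17) = 22/17.
E[A | B ∈ {1, 4, 6}] = (22/17) / (15/17) = 22/15.

22/15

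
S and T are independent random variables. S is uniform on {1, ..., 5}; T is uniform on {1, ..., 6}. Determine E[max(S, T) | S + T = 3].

2

P(S + T = 3) = 1/15.
Summing max(S,T)·P(x,y) over outcomes with S + T = 3 gives 2/15.
E[max(S, T) | S + T = 3] = (2/15) / (1/15) = 2.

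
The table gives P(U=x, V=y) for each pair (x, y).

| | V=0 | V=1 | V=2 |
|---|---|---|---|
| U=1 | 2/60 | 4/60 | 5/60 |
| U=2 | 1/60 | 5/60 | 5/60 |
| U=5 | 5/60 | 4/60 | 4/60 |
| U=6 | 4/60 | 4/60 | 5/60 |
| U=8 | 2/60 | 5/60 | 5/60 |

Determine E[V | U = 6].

P(U = 6) = 13/60.
Σ V·P over the event = 0·(4/60) + 1·(4/60) + 2·(5/60) = 7/30.
E[V | U = 6] = (7/30) / (13/60) = 14/13.

14/13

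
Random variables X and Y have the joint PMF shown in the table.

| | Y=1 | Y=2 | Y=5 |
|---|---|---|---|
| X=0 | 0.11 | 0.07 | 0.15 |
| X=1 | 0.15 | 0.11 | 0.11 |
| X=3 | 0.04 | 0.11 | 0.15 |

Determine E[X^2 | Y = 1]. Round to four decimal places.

1.7000

P(Y = 1) = 0.30.
Σ X^2·P over the event = 0·(0.11) + 1·(0.15) + 9·(0.04) = 0.51.
E[X^2 | Y = 1] = (0.51) / (0.30) = 1.7000.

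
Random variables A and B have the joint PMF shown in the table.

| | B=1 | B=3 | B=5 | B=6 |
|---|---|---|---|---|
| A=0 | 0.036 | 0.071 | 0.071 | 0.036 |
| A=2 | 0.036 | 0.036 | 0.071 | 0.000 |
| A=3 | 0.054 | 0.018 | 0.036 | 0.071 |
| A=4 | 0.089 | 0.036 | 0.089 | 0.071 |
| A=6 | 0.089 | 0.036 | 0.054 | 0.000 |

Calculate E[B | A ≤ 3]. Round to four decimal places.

3.7929

P(A ≤ 3) = 0.536.
Summing B·P(A=x,B=y) over the conditioning event gives 2.033.
E[B | A ≤ 3] = (2.033) / (0.536) = 3.7929.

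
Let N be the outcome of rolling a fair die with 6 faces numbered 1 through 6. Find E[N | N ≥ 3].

9/2

Given N ≥ 3, N is equally likely to be any of {3, 4, 5, 6}.
E[N | N ≥ 3] = (3 + 4 + 5 + 6) / 4 = 9/2.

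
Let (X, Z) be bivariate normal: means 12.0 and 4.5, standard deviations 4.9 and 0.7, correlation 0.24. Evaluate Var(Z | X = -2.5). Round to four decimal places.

0.4618

For a bivariate normal, Var(Z | X=x) = σ_Z²(1 − ρ²).
Var(Z | X=-2.5) = (0.7)²·(1 − (0.24)²) = 0.49·0.9424 = 0.4618.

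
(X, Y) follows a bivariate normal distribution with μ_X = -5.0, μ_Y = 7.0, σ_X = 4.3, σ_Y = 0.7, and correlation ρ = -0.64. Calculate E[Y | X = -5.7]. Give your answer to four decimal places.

7.0729

The regression of Y on X has slope ρ·σ_Y/σ_X and passes through (μ_X, μ_Y).
E[Y | X=-5.7] = 7.0 + (-0.64)·(0.7/4.3)·(-5.7 − (-5.0)) = 7.0 + (-0.10419)·(-0.7) = 7.0729.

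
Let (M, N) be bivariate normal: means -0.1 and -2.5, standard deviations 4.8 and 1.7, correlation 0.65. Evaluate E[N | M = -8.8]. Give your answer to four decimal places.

E[N | M=x] = μ_N + ρ(σ_N/σ_M)(x − μ_M) for jointly normal variables.
E[N | M=-8.8] = -2.5 + (0.65)·(1.7/4.8)·(-8.8 − (-0.1)) = -2.5 + (0.23021)·(-8.7) = -4.5028.

-4.5028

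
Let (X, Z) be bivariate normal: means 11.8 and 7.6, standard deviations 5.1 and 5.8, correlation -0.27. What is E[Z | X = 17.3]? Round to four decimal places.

5.9112

E[Z | X=x] = μ_Z + ρ(σ_Z/σ_X)(x − μ_X) for jointly normal variables.
E[Z | X=17.3] = 7.6 + (-0.27)·(5.8/5.1)·(17.3 − (11.8)) = 7.6 + (-0.30706)·(5.5) = 5.9112.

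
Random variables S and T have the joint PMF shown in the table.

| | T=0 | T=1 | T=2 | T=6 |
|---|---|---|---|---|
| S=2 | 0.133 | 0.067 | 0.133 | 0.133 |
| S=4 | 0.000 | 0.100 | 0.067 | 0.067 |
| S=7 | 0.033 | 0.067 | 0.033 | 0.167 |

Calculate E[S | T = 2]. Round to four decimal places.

P(T = 2) = 0.233.
Summing S·P(S=x,T=y) over the conditioning event gives 0.765.
E[S | T = 2] = (0.765) / (0.233) = 3.2833.

3.2833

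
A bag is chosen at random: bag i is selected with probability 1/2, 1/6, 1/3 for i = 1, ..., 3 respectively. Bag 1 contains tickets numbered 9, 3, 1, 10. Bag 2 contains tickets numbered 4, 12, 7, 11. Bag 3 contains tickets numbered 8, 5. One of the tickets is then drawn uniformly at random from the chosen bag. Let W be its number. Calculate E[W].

E[W | bag 1] = (9+3+1+10)/4 = 23/4.
E[W | bag 2] = (4+12+7+11)/4 = 17/2.
E[W | bag 3] = (8+5)/2 = 13/2.
By the law of total expectation,
E[W] = (1/2)·(23/4) + (1/6)·(17/2) + (1/3)·(13/2) = 155/24.

155/24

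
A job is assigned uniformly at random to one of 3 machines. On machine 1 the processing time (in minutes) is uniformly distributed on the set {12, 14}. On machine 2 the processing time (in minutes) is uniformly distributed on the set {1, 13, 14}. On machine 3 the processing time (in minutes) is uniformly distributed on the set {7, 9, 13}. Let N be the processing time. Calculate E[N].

E[N | machine 1] = (12+14)/2 = 13.
E[N | machine 2] = (1+13+14)/3 = 28/3.
E[N | machine 3] = (7+9+13)/3 = 29/3.
E[N] = (1/3)·(13) + (1/3)·(28/3) + (1/3)·(29/3) = 32/3.

32/3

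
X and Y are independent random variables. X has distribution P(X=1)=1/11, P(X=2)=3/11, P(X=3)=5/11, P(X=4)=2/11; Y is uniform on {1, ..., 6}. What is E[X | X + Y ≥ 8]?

P(X + Y ≥ 8) = 19/66.
Summing X·P(x,y) over outcomes with X + Y ≥ 8 gives 10/11.
E[X | X + Y ≥ 8] = (10/11) / (19/66) = 60/19.

60/19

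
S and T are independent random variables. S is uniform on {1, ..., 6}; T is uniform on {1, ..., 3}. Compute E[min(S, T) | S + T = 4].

Outcomes with S + T = 4: (1,3), (2,2), (3,1), each with probability 1/18.
E[min(S, T) | S + T = 4] = (1 + 2 + 1) / 3 = 4/3.

4/3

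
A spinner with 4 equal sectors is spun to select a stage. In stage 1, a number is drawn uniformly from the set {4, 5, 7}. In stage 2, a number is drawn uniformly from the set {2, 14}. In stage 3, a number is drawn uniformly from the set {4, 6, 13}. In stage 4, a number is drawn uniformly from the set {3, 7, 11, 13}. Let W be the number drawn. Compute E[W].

E[W | stage 1] = (4+5+7)/3 = 16/3.
E[W | stage 2] = (2+14)/2 = 8.
E[W | stage 3] = (4+6+13)/3 = 23/3.
E[W | stage 4] = (3+7+11+13)/4 = 17/2.
E[W] = (1/4)·(16/3) + (1/4)·(8) + (1/4)·(23/3) + (1/4)·(17/2) = 59/8.

59/8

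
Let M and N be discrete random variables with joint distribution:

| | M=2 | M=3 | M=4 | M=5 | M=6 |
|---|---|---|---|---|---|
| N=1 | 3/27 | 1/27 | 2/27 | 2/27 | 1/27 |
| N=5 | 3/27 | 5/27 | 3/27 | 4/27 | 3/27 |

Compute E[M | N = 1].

P(N = 1) = 1/3.
Summing M·P(M=x,N=y) over the conditioning event gives 11/9.
E[M | N = 1] = (11/9) / (1/3) = 11/3.

11/3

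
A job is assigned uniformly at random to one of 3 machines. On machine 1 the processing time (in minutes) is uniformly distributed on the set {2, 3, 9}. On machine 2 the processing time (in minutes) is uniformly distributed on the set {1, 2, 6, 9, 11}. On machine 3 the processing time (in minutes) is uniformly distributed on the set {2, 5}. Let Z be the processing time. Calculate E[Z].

E[Z | machine 1] = (2+3+9)/3 = 14/3.
E[Z | machine 2] = (1+2+6+9+11)/5 = 29/5.
E[Z | machine 3] = (2+5)/2 = 7/2.
By the law of total expectation,
E[Z] = (1/3)·(14/3) + (1/3)·(29/5) + (1/3)·(7/2) = 419/90.

419/90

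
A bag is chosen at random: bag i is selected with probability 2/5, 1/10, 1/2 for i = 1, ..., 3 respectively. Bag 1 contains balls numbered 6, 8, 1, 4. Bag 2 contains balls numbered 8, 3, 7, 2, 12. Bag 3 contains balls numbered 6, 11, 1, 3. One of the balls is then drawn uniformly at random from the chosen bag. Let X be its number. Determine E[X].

E[X | bag 1] = (6+8+1+4)/4 = 19/4.
E[X | bag 2] = (8+3+7+2+12)/5 = 32/5.
E[X | bag 3] = (6+11+1+3)/4 = 21/4.
E[X] = (2/5)·(19/4) + (1/10)·(32/5) + (1/2)·(21/4) = 1033/200.

1033/200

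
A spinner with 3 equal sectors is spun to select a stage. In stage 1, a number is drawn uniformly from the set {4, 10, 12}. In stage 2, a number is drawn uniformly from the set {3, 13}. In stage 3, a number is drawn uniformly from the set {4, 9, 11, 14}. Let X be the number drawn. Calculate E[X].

157/18

E[X | stage 1] = (4+10+12)/3 = 26/3.
E[X | stage 2] = (3+13)/2 = 8.
E[X | stage 3] = (4+9+11+14)/4 = 19/2.
By the law of total expectation,
E[X] = (1/3)·(26/3) + (1/3)·(8) + (1/3)·(19/2) = 157/18.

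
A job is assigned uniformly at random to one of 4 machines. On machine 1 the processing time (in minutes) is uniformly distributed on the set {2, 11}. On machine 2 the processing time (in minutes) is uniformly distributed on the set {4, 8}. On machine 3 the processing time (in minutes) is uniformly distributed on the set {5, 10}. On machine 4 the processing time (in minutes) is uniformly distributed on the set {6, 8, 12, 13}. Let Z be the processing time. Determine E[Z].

E[Z | machine 1] = (2+11)/2 = 13/2.
E[Z | machine 2] = (4+8)/2 = 6.
E[Z | machine 3] = (5+10)/2 = 15/2.
E[Z | machine 4] = (6+8+12+13)/4 = 39/4.
By the law of total expectation,
E[Z] = (1/4)·(13/2) + (1/4)·(6) + (1/4)·(15/2) + (1/4)·(39/4) = 119/16.

119/16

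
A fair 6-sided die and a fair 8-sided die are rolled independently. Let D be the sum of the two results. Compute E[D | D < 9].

P(D < 9) = 9/16.
Σ over the event: 2·1/48 + 3·1/24 + 4·1/16 + 5·1/12 + 6·5/48 + 7·1/8 + 8·1/8 = 10/3.
E[D | D < 9] = (10/3) / (9/16) = 160/27.

160/27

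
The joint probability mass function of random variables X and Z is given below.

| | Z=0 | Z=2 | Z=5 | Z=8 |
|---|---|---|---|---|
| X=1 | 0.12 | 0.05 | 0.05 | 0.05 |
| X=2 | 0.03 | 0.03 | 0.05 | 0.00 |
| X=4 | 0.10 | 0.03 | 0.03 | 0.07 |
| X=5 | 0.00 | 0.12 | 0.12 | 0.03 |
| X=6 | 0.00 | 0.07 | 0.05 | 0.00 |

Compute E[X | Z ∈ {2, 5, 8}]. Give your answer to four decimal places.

3.8667

P(Z ∈ {2, 5, 8}) = 0.75.
Summing X·P(X=x,Z=y) over the conditioning event gives 2.90.
E[X | Z ∈ {2, 5, 8}] = (2.90) / (0.75) = 3.8667.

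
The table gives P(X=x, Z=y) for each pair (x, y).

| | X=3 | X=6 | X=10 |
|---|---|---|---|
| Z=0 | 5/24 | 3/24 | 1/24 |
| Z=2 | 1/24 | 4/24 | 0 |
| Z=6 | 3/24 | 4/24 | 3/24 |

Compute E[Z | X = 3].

P(X = 3) = 3/8.
Σ Z·P over the event = 0·(5/24) + 2·(1/24) + 6·(3/24) = 5/6.
E[Z | X = 3] = (5/6) / (3/8) = 20/9.

20/9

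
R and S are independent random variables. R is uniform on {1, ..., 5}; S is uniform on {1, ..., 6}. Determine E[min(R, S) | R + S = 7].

11/5

Outcomes with R + S = 7: (1,6), (2,5), (3,4), (4,3), (5,2), each with probability 1/30.
E[min(R, S) | R + S = 7] = (1 + 2 + 3 + 3 + 2) / 5 = 11/5.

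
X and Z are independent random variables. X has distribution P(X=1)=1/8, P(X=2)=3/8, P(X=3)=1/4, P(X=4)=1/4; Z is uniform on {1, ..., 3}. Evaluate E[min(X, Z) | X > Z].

21/13

P(X > Z) = 13/24.
Summing min(X,Z)·P(x,y) over outcomes with X > Z gives 7/8.
E[min(X, Z) | X > Z] = (7/8) / (13/24) = 21/13.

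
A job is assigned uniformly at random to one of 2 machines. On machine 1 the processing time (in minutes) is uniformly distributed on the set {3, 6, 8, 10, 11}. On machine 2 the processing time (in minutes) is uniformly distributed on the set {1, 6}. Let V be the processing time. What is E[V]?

E[V | machine 1] = (3+6+8+10+11)/5 = 38/5.
E[V | machine 2] = (1+6)/2 = 7/2.
E[V] = (1/2)·(38/5) + (1/2)·(7/2) = 111/20.

111/20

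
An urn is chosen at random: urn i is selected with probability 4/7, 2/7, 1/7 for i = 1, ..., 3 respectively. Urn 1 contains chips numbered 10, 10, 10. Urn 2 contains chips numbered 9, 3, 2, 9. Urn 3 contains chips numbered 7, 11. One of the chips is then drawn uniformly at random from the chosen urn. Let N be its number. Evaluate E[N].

121/14

E[N | urn 1] = (10+10+10)/3 = 10.
E[N | urn 2] = (9+3+2+9)/4 = 23/4.
E[N | urn 3] = (7+11)/2 = 9.
E[N] = (4/7)·(10) + (2/7)·(23/4) + (1/7)·(9) = 121/14.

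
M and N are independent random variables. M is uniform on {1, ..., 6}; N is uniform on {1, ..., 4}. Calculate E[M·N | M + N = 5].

5

Outcomes with M + N = 5: (1,4), (2,3), (3,2), (4,1), each with probability 1/24.
E[M·N | M + N = 5] = (4 + 6 + 6 + 4) / 4 = 5.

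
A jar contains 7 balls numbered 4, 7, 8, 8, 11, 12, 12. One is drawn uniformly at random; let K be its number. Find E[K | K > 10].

P(K > 10) = 3/7.
Σ over the event: 11·1/7 + 12·2/7 = 5.
E[K | K > 10] = (5) / (3/7) = 35/3.

35/3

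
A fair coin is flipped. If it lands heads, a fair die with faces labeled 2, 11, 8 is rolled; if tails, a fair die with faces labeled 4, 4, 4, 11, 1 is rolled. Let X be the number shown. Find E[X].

59/10

E[X | heads] = (2+11+8)/3 = 7.
E[X | tails] = (4+4+4+11+1)/5 = 24/5.
E[X] = (1/2)·(7) + (1/2)·(24/5) = 59/10.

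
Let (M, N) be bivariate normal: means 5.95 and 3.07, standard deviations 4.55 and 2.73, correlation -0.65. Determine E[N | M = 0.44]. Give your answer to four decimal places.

E[N | M=x] = μ_N + ρ(σ_N/σ_M)(x − μ_M) for jointly normal variables.
E[N | M=0.44] = 3.07 + (-0.65)·(2.73/4.55)·(0.44 − (5.95)) = 3.07 + (-0.39)·(-5.51) = 5.2189.

5.2189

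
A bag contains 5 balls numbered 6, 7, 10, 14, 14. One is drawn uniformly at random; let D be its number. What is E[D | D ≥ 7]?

45/4

P(D ≥ 7) = 4/5.
Σ over the event: 7·1/5 + 10·1/5 + 14·2/5 = 9.
E[D | D ≥ 7] = (9) / (4/5) = 45/4.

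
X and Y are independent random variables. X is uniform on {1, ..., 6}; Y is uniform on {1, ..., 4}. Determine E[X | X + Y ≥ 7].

5

P(X + Y ≥ 7) = 5/12.
Summing X·P(x,y) over outcomes with X + Y ≥ 7 gives 25/12.
E[X | X + Y ≥ 7] = (25/12) / (5/12) = 5.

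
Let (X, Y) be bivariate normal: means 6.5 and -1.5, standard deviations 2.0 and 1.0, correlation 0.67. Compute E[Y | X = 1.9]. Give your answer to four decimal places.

The regression of Y on X has slope ρ·σ_Y/σ_X and passes through (μ_X, μ_Y).
E[Y | X=1.9] = -1.5 + (0.67)·(1.0/2.0)·(1.9 − (6.5)) = -1.5 + (0.335)·(-4.6) = -3.0410.

-3.0410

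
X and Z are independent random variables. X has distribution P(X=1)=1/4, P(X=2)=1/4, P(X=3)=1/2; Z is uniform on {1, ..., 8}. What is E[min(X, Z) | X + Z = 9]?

P(X + Z = 9) = 1/8.
Summing min(X,Z)·P(x,y) over outcomes with X + Z = 9 gives 9/32.
E[min(X, Z) | X + Z = 9] = (9/32) / (1/8) = 9/4.

9/4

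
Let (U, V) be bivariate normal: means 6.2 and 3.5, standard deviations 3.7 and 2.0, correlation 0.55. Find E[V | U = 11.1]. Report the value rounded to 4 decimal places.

E[V | U=x] = μ_V + ρ(σ_V/σ_U)(x − μ_U) for jointly normal variables.
E[V | U=11.1] = 3.5 + (0.55)·(2.0/3.7)·(11.1 − (6.2)) = 3.5 + (0.2973)·(4.9) = 4.9568.

4.9568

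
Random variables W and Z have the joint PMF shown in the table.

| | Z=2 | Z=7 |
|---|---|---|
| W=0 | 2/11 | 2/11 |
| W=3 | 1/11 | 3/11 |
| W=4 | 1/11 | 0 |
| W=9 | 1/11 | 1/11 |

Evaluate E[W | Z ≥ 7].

3

P(Z ≥ 7) = 6/11.
Σ W·P over the event = 0·(2/11) + 3·(3/11) + 9·(1/11) = 18/11.
E[W | Z ≥ 7] = (18/11) / (6/11) = 3.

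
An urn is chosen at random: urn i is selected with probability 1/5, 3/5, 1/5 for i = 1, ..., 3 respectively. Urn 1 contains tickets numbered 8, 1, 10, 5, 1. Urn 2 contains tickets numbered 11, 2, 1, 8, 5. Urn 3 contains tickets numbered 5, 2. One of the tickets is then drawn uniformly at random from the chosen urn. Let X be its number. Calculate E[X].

247/50

E[X | urn 1] = (8+1+10+5+1)/5 = 5.
E[X | urn 2] = (11+2+1+8+5)/5 = 27/5.
E[X | urn 3] = (5+2)/2 = 7/2.
E[X] = (1/5)·(5) + (3/5)·(27/5) + (1/5)·(7/2) = 247/50.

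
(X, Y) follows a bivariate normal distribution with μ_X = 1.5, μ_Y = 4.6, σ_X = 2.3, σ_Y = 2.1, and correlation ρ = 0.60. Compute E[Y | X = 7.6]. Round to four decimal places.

For a bivariate normal, E[Y | X=x] = μ_Y + ρ·(σ_Y/σ_X)·(x − μ_X).
E[Y | X=7.6] = 4.6 + (0.60)·(2.1/2.3)·(7.6 − (1.5)) = 4.6 + (0.547826)·(6.1) = 7.9417.

7.9417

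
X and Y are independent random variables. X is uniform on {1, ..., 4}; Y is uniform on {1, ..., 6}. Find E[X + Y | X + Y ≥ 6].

P(X + Y ≥ 6) = 7/12.
Summing (X+Y)·P(x,y) over outcomes with X + Y ≥ 6 gives 13/3.
E[X + Y | X + Y ≥ 6] = (13/3) / (7/12) = 52/7.

52/7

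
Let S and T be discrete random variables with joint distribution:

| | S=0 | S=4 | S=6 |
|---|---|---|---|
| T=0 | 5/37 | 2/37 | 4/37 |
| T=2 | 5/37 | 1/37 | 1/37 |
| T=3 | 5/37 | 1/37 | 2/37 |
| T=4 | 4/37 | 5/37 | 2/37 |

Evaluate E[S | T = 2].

P(T = 2) = 7/37.
Σ S·P over the event = 0·(5/37) + 4·(1/37) + 6·(1/37) = 10/37.
E[S | T = 2] = (10/37) / (7/37) = 10/7.

10/7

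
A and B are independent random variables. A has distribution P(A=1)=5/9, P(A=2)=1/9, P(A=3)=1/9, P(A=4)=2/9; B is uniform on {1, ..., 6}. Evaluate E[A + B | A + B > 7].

P(A + B > 7) = 1/6.
Summing (A+B)·P(x,y) over outcomes with A + B > 7 gives 79/54.
E[A + B | A + B > 7] = (79/54) / (1/6) = 79/9.

79/9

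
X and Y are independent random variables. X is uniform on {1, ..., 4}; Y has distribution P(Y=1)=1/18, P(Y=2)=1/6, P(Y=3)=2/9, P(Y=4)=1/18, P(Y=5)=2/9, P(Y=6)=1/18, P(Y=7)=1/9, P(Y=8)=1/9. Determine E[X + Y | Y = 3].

P(Y = 3) = 2/9.
Summing (X+Y)·P(x,y) over outcomes with Y = 3 gives 11/9.
E[X + Y | Y = 3] = (11/9) / (2/9) = 11/2.

11/2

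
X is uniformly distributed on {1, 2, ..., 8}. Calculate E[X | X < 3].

Given X < 3, X is equally likely to be any of {1, 2}.
E[X | X < 3] = (1 + 2) / 2 = 3/2.

3/2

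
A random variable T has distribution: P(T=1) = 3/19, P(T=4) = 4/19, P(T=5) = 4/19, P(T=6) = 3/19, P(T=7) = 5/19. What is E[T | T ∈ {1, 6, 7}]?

P(T ∈ {1, 6, 7}) = 11/19.
Σ over the event: 1·3/19 + 6·3/19 + 7·5/19 = 56/19.
E[T | T ∈ {1, 6, 7}] = (56/19) / (11/19) = 56/11.

56/11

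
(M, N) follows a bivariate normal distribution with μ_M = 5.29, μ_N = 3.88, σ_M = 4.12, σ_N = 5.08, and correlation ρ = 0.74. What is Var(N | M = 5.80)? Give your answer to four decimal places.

11.6748

Var(N | M=x) = (1 − ρ²)·σ_N².
Var(N | M=5.80) = (5.08)²·(1 − (0.74)²) = 25.8064·0.4524 = 11.6748.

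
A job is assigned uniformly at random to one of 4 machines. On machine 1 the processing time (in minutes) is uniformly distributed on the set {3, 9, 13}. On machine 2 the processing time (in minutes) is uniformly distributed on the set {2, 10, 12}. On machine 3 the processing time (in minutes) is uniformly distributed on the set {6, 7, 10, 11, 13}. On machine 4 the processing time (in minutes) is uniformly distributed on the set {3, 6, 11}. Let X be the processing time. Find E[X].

81/10

E[X | machine 1] = (3+9+13)/3 = 25/3.
E[X | machine 2] = (2+10+12)/3 = 8.
E[X | machine 3] = (6+7+10+11+13)/5 = 47/5.
E[X | machine 4] = (3+6+11)/3 = 20/3.
E[X] = (1/4)·(25/3) + (1/4)·(8) + (1/4)·(47/5) + (1/4)·(20/3) = 81/10.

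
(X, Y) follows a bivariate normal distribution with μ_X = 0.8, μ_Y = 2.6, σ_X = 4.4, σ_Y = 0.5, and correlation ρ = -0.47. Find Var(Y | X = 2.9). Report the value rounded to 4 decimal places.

For a bivariate normal, Var(Y | X=x) = σ_Y²(1 − ρ²).
Var(Y | X=2.9) = (0.5)²·(1 − (-0.47)²) = 0.25·0.7791 = 0.1948.

0.1948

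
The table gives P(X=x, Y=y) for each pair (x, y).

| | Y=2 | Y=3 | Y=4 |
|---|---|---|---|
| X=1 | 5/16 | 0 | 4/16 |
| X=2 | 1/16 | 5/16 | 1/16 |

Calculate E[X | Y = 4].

6/5

P(Y = 4) = 5/16.
Σ X·P over the event = 1·(4/16) + 2·(1/16) = 3/8.
E[X | Y = 4] = (3/8) / (5/16) = 6/5.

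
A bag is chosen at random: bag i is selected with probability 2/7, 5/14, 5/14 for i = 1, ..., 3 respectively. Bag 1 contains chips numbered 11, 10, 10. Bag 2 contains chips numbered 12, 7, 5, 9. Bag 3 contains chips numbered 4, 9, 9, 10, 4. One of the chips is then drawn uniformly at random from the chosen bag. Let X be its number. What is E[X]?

E[X | bag 1] = (11+10+10)/3 = 31/3.
E[X | bag 2] = (12+7+5+9)/4 = 33/4.
E[X | bag 3] = (4+9+9+10+4)/5 = 36/5.
By the law of total expectation,
E[X] = (2/7)·(31/3) + (5/14)·(33/4) + (5/14)·(36/5) = 1423/168.

1423/168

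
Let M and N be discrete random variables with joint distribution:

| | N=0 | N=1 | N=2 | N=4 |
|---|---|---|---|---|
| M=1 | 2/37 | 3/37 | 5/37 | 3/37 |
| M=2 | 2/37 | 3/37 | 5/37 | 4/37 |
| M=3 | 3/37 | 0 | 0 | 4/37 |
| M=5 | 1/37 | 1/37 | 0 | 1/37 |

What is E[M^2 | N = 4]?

P(N = 4) = 12/37.
Σ M^2·P over the event = 1·(3/37) + 4·(4/37) + 9·(4/37) + 25·(1/37) = 80/37.
E[M^2 | N = 4] = (80/37) / (12/37) = 20/3.

20/3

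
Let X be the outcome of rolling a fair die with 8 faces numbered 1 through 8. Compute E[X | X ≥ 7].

15/2

Given X ≥ 7, X is equally likely to be any of {7, 8}.
E[X | X ≥ 7] = (7 + 8) / 2 = 15/2.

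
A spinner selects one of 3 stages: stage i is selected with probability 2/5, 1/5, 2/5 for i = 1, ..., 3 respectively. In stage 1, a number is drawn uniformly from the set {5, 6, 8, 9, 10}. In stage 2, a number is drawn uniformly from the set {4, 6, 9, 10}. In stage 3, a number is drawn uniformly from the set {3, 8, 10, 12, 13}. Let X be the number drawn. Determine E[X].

817/100

E[X | stage 1] = (5+6+8+9+10)/5 = 38/5.
E[X | stage 2] = (4+6+9+10)/4 = 29/4.
E[X | stage 3] = (3+8+10+12+13)/5 = 46/5.
E[X] = (2/5)·(38/5) + (1/5)·(29/4) + (2/5)·(46/5) = 817/100.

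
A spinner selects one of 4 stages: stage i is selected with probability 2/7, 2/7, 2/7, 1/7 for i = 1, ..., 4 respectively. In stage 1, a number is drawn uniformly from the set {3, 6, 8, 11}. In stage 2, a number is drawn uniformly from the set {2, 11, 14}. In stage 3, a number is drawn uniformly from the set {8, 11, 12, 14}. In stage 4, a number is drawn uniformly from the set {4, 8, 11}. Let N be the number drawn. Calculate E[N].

E[N | stage 1] = (3+6+8+11)/4 = 7.
E[N | stage 2] = (2+11+14)/3 = 9.
E[N | stage 3] = (8+11+12+14)/4 = 45/4.
E[N | stage 4] = (4+8+11)/3 = 23/3.
By the law of total expectation,
E[N] = (2/7)·(7) + (2/7)·(9) + (2/7)·(45/4) + (1/7)·(23/3) = 373/42.

373/42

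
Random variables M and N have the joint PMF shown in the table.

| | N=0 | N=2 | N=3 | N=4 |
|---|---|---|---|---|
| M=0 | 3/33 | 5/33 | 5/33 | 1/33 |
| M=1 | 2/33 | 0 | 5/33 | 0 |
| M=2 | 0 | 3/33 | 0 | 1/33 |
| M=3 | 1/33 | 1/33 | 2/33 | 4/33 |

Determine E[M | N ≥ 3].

P(N ≥ 3) = 6/11.
Σ M·P over the event = 0·(5/33) + 0·(1/33) + 1·(5/33) + 2·(1/33) + 3·(2/33) + 3·(4/33) = 25/33.
E[M | N ≥ 3] = (25/33) / (6/11) = 25/18.

25/18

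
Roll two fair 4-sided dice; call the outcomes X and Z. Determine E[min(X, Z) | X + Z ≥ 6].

P(X + Z ≥ 6) = 3/8.
Summing min(X,Z)·P(x,y) over outcomes with X + Z ≥ 6 gives 17/16.
E[min(X, Z) | X + Z ≥ 6] = (17/16) / (3/8) = 17/6.

17/6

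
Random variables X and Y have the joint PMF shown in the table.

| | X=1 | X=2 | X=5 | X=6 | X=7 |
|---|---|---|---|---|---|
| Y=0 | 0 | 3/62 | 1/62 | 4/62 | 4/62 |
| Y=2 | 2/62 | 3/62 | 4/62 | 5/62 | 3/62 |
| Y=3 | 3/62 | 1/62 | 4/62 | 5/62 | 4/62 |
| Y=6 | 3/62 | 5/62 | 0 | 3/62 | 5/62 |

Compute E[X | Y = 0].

P(Y = 0) = 6/31.
Σ X·P over the event = 2·(3/62) + 5·(1/62) + 6·(4/62) + 7·(4/62) = 63/62.
E[X | Y = 0] = (63/62) / (6/31) = 21/4.

21/4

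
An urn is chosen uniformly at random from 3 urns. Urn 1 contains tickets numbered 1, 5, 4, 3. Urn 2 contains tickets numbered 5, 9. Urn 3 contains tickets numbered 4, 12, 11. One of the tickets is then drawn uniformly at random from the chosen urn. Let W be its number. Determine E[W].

E[W | urn 1] = (1+5+4+3)/4 = 13/4.
E[W | urn 2] = (5+9)/2 = 7.
E[W | urn 3] = (4+12+11)/3 = 9.
E[W] = (1/3)·(13/4) + (1/3)·(7) + (1/3)·(9) = 77/12.

77/12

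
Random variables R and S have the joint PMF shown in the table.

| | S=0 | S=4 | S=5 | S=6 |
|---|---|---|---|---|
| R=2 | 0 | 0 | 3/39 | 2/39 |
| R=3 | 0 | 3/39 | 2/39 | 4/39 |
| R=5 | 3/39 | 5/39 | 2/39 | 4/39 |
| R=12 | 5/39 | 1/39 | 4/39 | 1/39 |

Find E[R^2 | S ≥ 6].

P(S ≥ 6) = 11/39.
Σ R^2·P over the event = 4·(2/39) + 9·(4/39) + 25·(4/39) + 144·(1/39) = 96/13.
E[R^2 | S ≥ 6] = (96/13) / (11/39) = 288/11.

288/11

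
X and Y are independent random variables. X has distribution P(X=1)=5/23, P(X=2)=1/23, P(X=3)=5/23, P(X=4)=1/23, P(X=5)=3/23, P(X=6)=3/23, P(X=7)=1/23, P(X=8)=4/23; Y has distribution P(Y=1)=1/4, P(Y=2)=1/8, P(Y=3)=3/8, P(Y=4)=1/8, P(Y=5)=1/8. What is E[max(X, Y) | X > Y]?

P(X > Y) = 27/46.
Summing max(X,Y)·P(x,y) over outcomes with X > Y gives 317/92.
E[max(X, Y) | X > Y] = (317/92) / (27/46) = 317/54.

317/54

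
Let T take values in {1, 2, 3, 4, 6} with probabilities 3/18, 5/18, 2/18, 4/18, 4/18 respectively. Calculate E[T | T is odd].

9/5

P(T is odd) = 5/18.
Σ over the event: 1·1/6 + 3·1/9 = 1/2.
E[T | T is odd] = (1/2) / (5/18) = 9/5.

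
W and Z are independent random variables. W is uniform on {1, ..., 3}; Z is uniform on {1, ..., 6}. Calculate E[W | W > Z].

8/3

Outcomes with W > Z: (2,1), (3,1), (3,2), each with probability 1/18.
E[W | W > Z] = (2 + 3 + 3) / 3 = 8/3.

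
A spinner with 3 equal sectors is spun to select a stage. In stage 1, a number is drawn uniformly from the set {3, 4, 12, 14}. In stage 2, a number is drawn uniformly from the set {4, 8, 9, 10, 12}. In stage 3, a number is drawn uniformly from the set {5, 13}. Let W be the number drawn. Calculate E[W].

517/60

E[W | stage 1] = (3+4+12+14)/4 = 33/4.
E[W | stage 2] = (4+8+9+10+12)/5 = 43/5.
E[W | stage 3] = (5+13)/2 = 9.
By the law of total expectation,
E[W] = (1/3)·(33/4) + (1/3)·(43/5) + (1/3)·(9) = 517/60.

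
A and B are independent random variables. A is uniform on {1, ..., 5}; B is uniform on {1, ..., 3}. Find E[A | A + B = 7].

P(A + B = 7) = 2/15.
Summing A·P(x,y) over outcomes with A + B = 7 gives 3/5.
E[A | A + B = 7] = (3/5) / (2/15) = 9/2.

9/2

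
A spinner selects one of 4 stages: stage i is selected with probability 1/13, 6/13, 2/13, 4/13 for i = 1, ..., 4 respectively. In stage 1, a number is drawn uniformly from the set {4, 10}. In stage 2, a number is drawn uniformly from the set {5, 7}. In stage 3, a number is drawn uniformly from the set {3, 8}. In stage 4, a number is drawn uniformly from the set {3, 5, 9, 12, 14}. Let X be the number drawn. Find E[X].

E[X | stage 1] = (4+10)/2 = 7.
E[X | stage 2] = (5+7)/2 = 6.
E[X | stage 3] = (3+8)/2 = 11/2.
E[X | stage 4] = (3+5+9+12+14)/5 = 43/5.
E[X] = (1/13)·(7) + (6/13)·(6) + (2/13)·(11/2) + (4/13)·(43/5) = 34/5.

34/5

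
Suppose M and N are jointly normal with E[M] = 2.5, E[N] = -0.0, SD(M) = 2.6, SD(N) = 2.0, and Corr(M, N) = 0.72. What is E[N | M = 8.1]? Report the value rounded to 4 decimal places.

The regression of N on M has slope ρ·σ_N/σ_M and passes through (μ_M, μ_N).
E[N | M=8.1] = -0.0 + (0.72)·(2.0/2.6)·(8.1 − (2.5)) = -0.0 + (0.553846)·(5.6) = 3.1015.

3.1015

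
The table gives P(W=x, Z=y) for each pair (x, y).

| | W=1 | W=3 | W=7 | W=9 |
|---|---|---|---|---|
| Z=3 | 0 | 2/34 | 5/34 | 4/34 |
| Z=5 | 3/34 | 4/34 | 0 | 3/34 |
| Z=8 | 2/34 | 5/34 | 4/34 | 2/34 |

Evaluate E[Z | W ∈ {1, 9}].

37/7

P(W ∈ {1, 9}) = 7/17.
Σ Z·P over the event = 5·(3/34) + 8·(2/34) + 3·(4/34) + 5·(3/34) + 8·(2/34) = 37/17.
E[Z | W ∈ {1, 9}] = (37/17) / (7/17) = 37/7.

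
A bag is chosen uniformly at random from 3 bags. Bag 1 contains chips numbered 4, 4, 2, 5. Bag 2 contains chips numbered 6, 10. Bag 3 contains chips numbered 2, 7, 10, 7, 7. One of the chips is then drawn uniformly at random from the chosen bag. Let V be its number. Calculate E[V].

367/60

E[V | bag 1] = (4+4+2+5)/4 = 15/4.
E[V | bag 2] = (6+10)/2 = 8.
E[V | bag 3] = (2+7+10+7+7)/5 = 33/5.
E[V] = (1/3)·(15/4) + (1/3)·(8) + (1/3)·(33/5) = 367/60.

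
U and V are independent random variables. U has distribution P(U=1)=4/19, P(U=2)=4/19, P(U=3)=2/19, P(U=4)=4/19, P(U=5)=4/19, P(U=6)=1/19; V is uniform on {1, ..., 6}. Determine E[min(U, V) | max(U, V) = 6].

P(max(U, V) = 6) = 4/19.
Summing min(U,V)·P(x,y) over outcomes with max(U, V) = 6 gives 25/38.
E[min(U, V) | max(U, V) = 6] = (25/38) / (4/19) = 25/8.

25/8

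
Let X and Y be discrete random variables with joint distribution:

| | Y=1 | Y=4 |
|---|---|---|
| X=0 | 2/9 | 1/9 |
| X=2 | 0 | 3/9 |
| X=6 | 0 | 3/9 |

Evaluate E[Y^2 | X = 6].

P(X = 6) = 1/3.
Σ Y^2·P over the event = 16·(3/9) = 16/3.
E[Y^2 | X = 6] = (16/3) / (1/3) = 16.

16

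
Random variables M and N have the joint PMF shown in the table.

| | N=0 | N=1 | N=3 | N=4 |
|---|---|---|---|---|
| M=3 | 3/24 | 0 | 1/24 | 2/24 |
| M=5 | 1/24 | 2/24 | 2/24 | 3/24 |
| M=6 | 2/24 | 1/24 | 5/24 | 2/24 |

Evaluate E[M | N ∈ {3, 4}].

P(N ∈ {3, 4}) = 5/8.
Σ M·P over the event = 3·(1/24) + 3·(2/24) + 5·(2/24) + 5·(3/24) + 6·(5/24) + 6·(2/24) = 19/6.
E[M | N ∈ {3, 4}] = (19/6) / (5/8) = 76/15.

76/15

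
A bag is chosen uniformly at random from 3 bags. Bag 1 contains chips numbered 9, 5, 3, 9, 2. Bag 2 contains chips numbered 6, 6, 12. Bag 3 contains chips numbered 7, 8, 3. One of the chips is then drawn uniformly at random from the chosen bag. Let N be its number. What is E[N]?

E[N | bag 1] = (9+5+3+9+2)/5 = 28/5.
E[N | bag 2] = (6+6+12)/3 = 8.
E[N | bag 3] = (7+8+3)/3 = 6.
By the law of total expectation,
E[N] = (1/3)·(28/5) + (1/3)·(8) + (1/3)·(6) = 98/15.

98/15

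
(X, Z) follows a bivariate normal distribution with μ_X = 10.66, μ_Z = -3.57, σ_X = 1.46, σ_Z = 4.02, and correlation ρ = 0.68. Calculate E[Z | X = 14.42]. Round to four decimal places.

E[Z | X=x] = μ_Z + ρ(σ_Z/σ_X)(x − μ_X) for jointly normal variables.
E[Z | X=14.42] = -3.57 + (0.68)·(4.02/1.46)·(14.42 − (10.66)) = -3.57 + (1.87233)·(3.76) = 3.4700.

3.4700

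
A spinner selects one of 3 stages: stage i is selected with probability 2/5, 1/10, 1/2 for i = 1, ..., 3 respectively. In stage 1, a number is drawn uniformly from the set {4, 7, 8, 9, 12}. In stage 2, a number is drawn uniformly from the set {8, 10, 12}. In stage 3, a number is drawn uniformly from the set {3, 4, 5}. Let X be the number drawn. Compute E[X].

E[X | stage 1] = (4+7+8+9+12)/5 = 8.
E[X | stage 2] = (8+10+12)/3 = 10.
E[X | stage 3] = (3+4+5)/3 = 4.
E[X] = (2/5)·(8) + (1/10)·(10) + (1/2)·(4) = 31/5.

31/5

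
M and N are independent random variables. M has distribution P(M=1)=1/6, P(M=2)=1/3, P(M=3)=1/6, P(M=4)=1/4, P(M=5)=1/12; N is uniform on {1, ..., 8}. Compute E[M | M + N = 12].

P(M + N = 12) = 1/24.
Summing M·P(x,y) over outcomes with M + N = 12 gives 17/96.
E[M | M + N = 12] = (17/96) / (1/24) = 17/4.

17/4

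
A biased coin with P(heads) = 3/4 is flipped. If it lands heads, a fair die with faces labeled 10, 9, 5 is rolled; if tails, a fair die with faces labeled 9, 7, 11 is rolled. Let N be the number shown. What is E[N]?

E[N | heads] = (10+9+5)/3 = 8.
E[N | tails] = (9+7+11)/3 = 9.
E[N] = (3/4)·(8) + (1/4)·(9) = 33/4.

33/4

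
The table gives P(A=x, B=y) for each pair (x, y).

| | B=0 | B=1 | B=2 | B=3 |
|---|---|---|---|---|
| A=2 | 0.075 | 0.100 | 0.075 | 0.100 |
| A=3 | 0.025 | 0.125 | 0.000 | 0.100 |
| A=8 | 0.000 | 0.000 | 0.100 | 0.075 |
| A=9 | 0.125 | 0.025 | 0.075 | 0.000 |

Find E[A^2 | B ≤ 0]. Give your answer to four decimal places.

47.3333

P(B ≤ 0) = 0.225.
Σ A^2·P over the event = 4·(0.075) + 9·(0.025) + 81·(0.125) = 10.650.
E[A^2 | B ≤ 0] = (10.650) / (0.225) = 47.3333.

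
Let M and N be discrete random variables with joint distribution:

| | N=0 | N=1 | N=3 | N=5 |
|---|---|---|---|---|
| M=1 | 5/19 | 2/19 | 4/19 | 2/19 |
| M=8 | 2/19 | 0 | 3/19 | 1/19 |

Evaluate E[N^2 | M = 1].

P(M = 1) = 13/19.
Σ N^2·P over the event = 0·(5/19) + 1·(2/19) + 9·(4/19) + 25·(2/19) = 88/19.
E[N^2 | M = 1] = (88/19) / (13/19) = 88/13.

88/13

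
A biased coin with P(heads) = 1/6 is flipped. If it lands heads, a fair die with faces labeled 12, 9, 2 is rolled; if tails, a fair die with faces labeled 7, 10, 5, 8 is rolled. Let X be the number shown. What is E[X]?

271/36

E[X | heads] = (12+9+2)/3 = 23/3.
E[X | tails] = (7+10+5+8)/4 = 15/2.
By the law of total expectation,
E[X] = (1/6)·(23/3) + (5/6)·(15/2) = 271/36.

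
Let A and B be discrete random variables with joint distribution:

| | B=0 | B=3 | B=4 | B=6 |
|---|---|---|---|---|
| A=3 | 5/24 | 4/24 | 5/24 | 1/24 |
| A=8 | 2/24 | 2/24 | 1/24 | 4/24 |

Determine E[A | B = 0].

31/7

P(B = 0) = 7/24.
Σ A·P over the event = 3·(5/24) + 8·(2/24) = 31/24.
E[A | B = 0] = (31/24) / (7/24) = 31/7.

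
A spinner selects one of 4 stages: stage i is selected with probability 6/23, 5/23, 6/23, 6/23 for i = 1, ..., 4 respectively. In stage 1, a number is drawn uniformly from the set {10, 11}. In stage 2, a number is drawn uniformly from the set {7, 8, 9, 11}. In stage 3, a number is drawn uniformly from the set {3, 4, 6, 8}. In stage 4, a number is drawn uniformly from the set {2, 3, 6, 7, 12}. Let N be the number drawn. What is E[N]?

E[N | stage 1] = (10+11)/2 = 21/2.
E[N | stage 2] = (7+8+9+11)/4 = 35/4.
E[N | stage 3] = (3+4+6+8)/4 = 21/4.
E[N | stage 4] = (2+3+6+7+12)/5 = 6.
E[N] = (6/23)·(21/2) + (5/23)·(35/4) + (6/23)·(21/4) + (6/23)·(6) = 697/92.

697/92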